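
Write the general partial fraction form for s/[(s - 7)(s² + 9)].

Linear + irreducible quadratic: P/(s - 7) + (Qs + R)/(s² + 9)


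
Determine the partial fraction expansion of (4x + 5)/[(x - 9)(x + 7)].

At x=9: P = (4·9 + 5)/(9 + 7) = 41/16. At x=-7: Q = (4·(-7) + 5)/(-7 - 9) = 23/16
Result: (41/16)/(x - 9) + (23/16)/(x + 7)


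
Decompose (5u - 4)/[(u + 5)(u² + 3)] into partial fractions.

At u=-5: A = (5·(-5) - 4)/((-5)² + 3) = -29/28. B = -A = 29/28, C = 5 - (-5)·A = -5/28
Result: (-29/28)/(u + 5) + ((29/28)u - 5/28)/(u² + 3)


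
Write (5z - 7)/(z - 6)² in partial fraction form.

(5z - 7) = P(z - 6) + Q. At z = 6: Q = 5·6 - 7 = 23. Coeff of z: P = 5
Result: 5/(z - 6) + 23/(z - 6)²


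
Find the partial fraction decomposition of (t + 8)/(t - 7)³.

(t + 8) = α(t - 7)² + β(t - 7) + γ. At t = 7: γ = 1·7 + 8 = 15. Coefficients: α = 0, β = 1
Result: 1/(t - 7)² + 15/(t - 7)³


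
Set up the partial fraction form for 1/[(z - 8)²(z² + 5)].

Repeated linear + quadratic: P/(z - 8) + Q/(z - 8)² + (Rz + S)/(z² + 5)


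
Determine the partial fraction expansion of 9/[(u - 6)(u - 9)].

9/(u - 6)(u - 9) = α/(u - 6) + β/(u - 9). α = 9/(6 - 9) = -3, β = 9/(9 - 6) = 3
Result: -3/(u - 6) + 3/(u - 9)


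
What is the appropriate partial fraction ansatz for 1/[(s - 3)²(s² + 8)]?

Repeated linear + quadratic: α/(s - 3) + β/(s - 3)² + (γs + δ)/(s² + 8)


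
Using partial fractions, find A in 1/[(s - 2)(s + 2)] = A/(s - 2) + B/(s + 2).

Cover-up at s = 2: A = 1/(2 + 2) = 1/4


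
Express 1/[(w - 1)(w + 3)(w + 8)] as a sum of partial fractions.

Using cover-up method: A = 1/36, B = -1/20, C = 1/45
Result: (1/36)/(w - 1) - (1/20)/(w + 3) + (1/45)/(w + 8)


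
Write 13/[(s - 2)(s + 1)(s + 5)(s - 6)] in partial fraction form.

Using Heaviside cover-up: (-13/84)/(s - 2) + (13/84)/(s + 1) - (13/308)/(s + 5) + (13/308)/(s - 6)


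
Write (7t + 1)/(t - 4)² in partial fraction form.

(7t + 1) = P(t - 4) + Q. At t = 4: Q = 7·4 + 1 = 29. Coeff of t: P = 7
Result: 7/(t - 4) + 29/(t - 4)²


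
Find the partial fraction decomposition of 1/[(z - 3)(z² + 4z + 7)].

Cover-up at z = 3: A = 1/(3² + 4·3 + 7) = 1/28. Then B = -A = -1/28, C = -A·(4 + 3) = -1/4
Result: (1/28)/(z - 3) - ((1/28)z + 1/4)/(z² + 4z + 7)


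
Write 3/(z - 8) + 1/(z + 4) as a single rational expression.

Common denominator (z - 8)(z + 4). Numerator: 3(z + 4) + 1(z - 8) = (3z + 12) + (z - 8) = 4z + 4
Result: (4z + 4)/[(z - 8)(z + 4)]


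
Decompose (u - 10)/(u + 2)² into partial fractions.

(u - 10) = P(u + 2) + Q. At u = -2: Q = 1·(-2) - 10 = -12. Coeff of u: P = 1
Result: 1/(u + 2) - 12/(u + 2)²


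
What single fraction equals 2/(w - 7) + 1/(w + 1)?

Common denominator (w - 7)(w + 1). Numerator: 2(w + 1) + 1(w - 7) = (2w + 2) + (w - 7) = 3w - 5
Result: (3w - 5)/[(w - 7)(w + 1)]


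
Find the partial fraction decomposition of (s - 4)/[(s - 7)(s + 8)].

At s=7: A = (1·7 - 4)/(7 + 8) = 1/5. At s=-8: B = (1·(-8) - 4)/(-8 - 7) = 4/5
Result: (1/5)/(s - 7) + (4/5)/(s + 8)


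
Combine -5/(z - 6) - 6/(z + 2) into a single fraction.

Common denominator (z - 6)(z + 2). Numerator: -5(z + 2) - 6(z - 6) = (-5z - 10) - (6z - 36) = -11z + 26
Result: (-11z + 26)/[(z - 6)(z + 2)]


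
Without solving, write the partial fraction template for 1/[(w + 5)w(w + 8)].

Three distinct linear factors: P/(w + 5) + Q/w + R/(w + 8)


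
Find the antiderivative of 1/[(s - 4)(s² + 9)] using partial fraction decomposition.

Cover-up at s=4: A = 1/(4²+9) = 1/25. Coeff matching: B = -1/25, C = -4/25. Decomposition: (1/25)/(s - 4) - ((1/25)s + 4/25)/(s² + 9). Integrate: linear → ln, quadratic → (1/2)ln + arctan: (1/25) ln|(s - 4)| - (1/50) ln(s² + 9) - (4/75) arctan(s/3) + C


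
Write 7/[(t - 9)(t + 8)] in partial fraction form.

7/(t - 9)(t + 8) = P/(t - 9) + Q/(t + 8). P = 7/(9 + 8) = 7/17, Q = 7/(-8 - 9) = -7/17
Result: (7/17)/(t - 9) - (7/17)/(t + 8)


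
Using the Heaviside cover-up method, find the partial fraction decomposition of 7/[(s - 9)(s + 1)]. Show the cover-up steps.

Cover (s - 9): set s=9, get α = 7/(9 + 1) = 7/10. Cover (s + 1): set s=-1, get β = 7/(-1 - 9) = -7/10.
Result: (7/10)/(s - 9) - (7/10)/(s + 1)


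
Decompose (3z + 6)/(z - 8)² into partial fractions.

(3z + 6) = α(z - 8) + β. At z = 8: β = 3·8 + 6 = 30. Coeff of z: α = 3
Result: 3/(z - 8) + 30/(z - 8)²


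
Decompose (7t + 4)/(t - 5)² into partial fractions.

(7t + 4) = P(t - 5) + Q. At t = 5: Q = 7·5 + 4 = 39. Coeff of t: P = 7
Result: 7/(t - 5) + 39/(t - 5)²


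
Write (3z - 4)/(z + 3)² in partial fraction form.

(3z - 4) = P(z + 3) + Q. At z = -3: Q = 3·(-3) - 4 = -13. Coeff of z: P = 3
Result: 3/(z + 3) - 13/(z + 3)²


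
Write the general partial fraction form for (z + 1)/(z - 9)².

Repeated linear factor: P/(z - 9) + Q/(z - 9)²


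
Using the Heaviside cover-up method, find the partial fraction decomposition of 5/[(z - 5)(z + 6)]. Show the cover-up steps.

Cover (z - 5): set z=5, get P = 5/(5 + 6) = 5/11. Cover (z + 6): set z=-6, get Q = 5/(-6 - 5) = -5/11.
Result: (5/11)/(z - 5) - (5/11)/(z + 6)


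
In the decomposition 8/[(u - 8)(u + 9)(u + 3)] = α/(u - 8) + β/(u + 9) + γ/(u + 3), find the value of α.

Cover-up at u = 8: α = 8/[(8 + 9)(8 + 3)] = 8/[(17)(11)] = 8/187


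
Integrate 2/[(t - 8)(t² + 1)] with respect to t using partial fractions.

Cover-up at t=8: α = 2/(8²+1) = 2/65. Coeff matching: β = -2/65, γ = -16/65. Decomposition: (2/65)/(t - 8) - ((2/65)t + 16/65)/(t² + 1). Integrate: linear → ln, quadratic → (1/2)ln + arctan: (2/65) ln|(t - 8)| - (1/65) ln(t² + 1) - (16/65) arctan(t) + C


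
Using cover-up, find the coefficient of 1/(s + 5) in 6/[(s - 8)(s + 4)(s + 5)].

Cover (s + 5), set s=-5: 6/[(-5 - 8)(-5 + 4)] = 6/13


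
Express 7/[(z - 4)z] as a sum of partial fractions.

7/(z - 4)z = A/(z - 4) + B/z. A = 7/(4 - 0) = 7/4, B = 7/(0 - 4) = -7/4
Result: (7/4)/(z - 4) - (7/4)/z


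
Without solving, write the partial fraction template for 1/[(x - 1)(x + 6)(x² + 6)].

Two linear + quadratic: α/(x - 1) + β/(x + 6) + (γx + δ)/(x² + 6)


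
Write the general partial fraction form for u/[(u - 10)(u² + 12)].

Linear + irreducible quadratic: P/(u - 10) + (Qu + R)/(u² + 12)


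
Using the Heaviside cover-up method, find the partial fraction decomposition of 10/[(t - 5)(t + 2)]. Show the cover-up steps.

Cover (t - 5): set t=5, get P = 10/(5 + 2) = 10/7. Cover (t + 2): set t=-2, get Q = 10/(-2 - 5) = -10/7.
Result: (10/7)/(t - 5) - (10/7)/(t + 2)


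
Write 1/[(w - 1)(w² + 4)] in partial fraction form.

Cover-up at w = 1: P = 1/(1² + 4) = 1/5. Then Q = -P = -1/5, R = -P·(0 + 1) = -1/5
Result: (1/5)/(w - 1) - ((1/5)w + 1/5)/(w² + 4)


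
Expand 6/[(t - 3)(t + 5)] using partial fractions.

6/(t - 3)(t + 5) = A/(t - 3) + B/(t + 5). A = 6/(3 + 5) = 3/4, B = 6/(-5 - 3) = -3/4
Result: (3/4)/(t - 3) - (3/4)/(t + 5)


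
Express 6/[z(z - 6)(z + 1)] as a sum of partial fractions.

Using cover-up method: P = -1, Q = 1/7, R = 6/7
Result: -1/z + (1/7)/(z - 6) + (6/7)/(z + 1)


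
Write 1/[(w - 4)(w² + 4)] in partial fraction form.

Cover-up at w = 4: P = 1/(4² + 4) = 1/20. Then Q = -P = -1/20, R = -P·(0 + 4) = -1/5
Result: (1/20)/(w - 4) - ((1/20)w + 1/5)/(w² + 4)


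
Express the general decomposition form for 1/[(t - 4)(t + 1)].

Distinct linear factors: A/(t - 4) + B/(t + 1)


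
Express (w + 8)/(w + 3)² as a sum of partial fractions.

(w + 8) = P(w + 3) + Q. At w = -3: Q = 1·(-3) + 8 = 5. Coeff of w: P = 1
Result: 1/(w + 3) + 5/(w + 3)²


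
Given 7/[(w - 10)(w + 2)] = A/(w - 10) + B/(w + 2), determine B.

Cover-up at w = -2: B = 7/(-2 - 10) = -7/12


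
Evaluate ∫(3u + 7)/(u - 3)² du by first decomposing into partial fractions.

Decompose: A = 3, B = 3·3 + 7 = 16, so (3u + 7)/(u - 3)² = 3/(u - 3) + 16/(u - 3)². Integrate: ∫ A/(u - 3) du = 3 ln|(u - 3)|; ∫ B/(u - 3)² du = -16/(u - 3). Sum: 3 ln|(u - 3)| - 16/(u - 3) + C


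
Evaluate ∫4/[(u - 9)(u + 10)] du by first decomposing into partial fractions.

Decompose: 4/[(u - 9)(u + 10)] = (4/19)/(u - 9) - (4/19)/(u + 10). Integrate each term: (4/19) ln|(u - 9)| - (4/19) ln|(u + 10)| + C


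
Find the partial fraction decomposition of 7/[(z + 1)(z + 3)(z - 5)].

Using cover-up method: α = -7/12, β = 7/16, γ = 7/48
Result: (-7/12)/(z + 1) + (7/16)/(z + 3) + (7/48)/(z - 5)


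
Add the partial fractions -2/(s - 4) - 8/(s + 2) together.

Common denominator (s - 4)(s + 2). Numerator: -2(s + 2) - 8(s - 4) = (-2s - 4) - (8s - 32) = -10s + 28
Result: (-10s + 28)/[(s - 4)(s + 2)]


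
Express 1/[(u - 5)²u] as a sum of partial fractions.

Cover-up at u=0: C = 1/(0 - 5)² = 1/25. Cover-up at u=5: B = 1/(5 - 0) = 1/5. Comparing u² coeff: A = -C = -1/25
Result: (-1/25)/(u - 5) + (1/5)/(u - 5)² + (1/25)/u


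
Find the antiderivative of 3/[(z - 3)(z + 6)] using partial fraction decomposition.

Decompose: 3/[(z - 3)(z + 6)] = (1/3)/(z - 3) - (1/3)/(z + 6). Integrate each term: (1/3) ln|(z - 3)| - (1/3) ln|(z + 6)| + C


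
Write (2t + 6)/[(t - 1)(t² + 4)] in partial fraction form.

At t=1: A = (2·1 + 6)/(1² + 4) = 8/5. B = -A = -8/5, C = 2 - 1·A = 2/5
Result: (8/5)/(t - 1) - ((8/5)t - 2/5)/(t² + 4)


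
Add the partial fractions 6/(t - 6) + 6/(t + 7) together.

Common denominator (t - 6)(t + 7). Numerator: 6(t + 7) + 6(t - 6) = (6t + 42) + (6t - 36) = 12t + 6
Result: (12t + 6)/[(t - 6)(t + 7)]


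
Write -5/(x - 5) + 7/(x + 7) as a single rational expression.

Common denominator (x - 5)(x + 7). Numerator: -5(x + 7) + 7(x - 5) = (-5x - 35) + (7x - 35) = 2x - 70
Result: (2x - 70)/[(x - 5)(x + 7)]


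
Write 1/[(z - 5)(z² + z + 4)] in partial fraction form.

Cover-up at z = 5: α = 1/(5² + 1·5 + 4) = 1/34. Then β = -α = -1/34, γ = -α·(1 + 5) = -3/17
Result: (1/34)/(z - 5) - ((1/34)z + 3/17)/(z² + z + 4)


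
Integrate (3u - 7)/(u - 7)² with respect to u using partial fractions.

Decompose: α = 3, β = 3·7 - 7 = 14, so (3u - 7)/(u - 7)² = 3/(u - 7) + 14/(u - 7)². Integrate: ∫ α/(u - 7) du = 3 ln|(u - 7)|; ∫ β/(u - 7)² du = -14/(u - 7). Sum: 3 ln|(u - 7)| - 14/(u - 7) + C


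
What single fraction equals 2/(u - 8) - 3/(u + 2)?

Common denominator (u - 8)(u + 2). Numerator: 2(u + 2) - 3(u - 8) = (2u + 4) - (3u - 24) = -u + 28
Result: (-u + 28)/[(u - 8)(u + 2)]


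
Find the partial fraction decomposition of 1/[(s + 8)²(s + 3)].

Cover-up at s=-3: R = 1/(-3 + 8)² = 1/25. Cover-up at s=-8: Q = 1/(-8 + 3) = -1/5. Comparing s² coeff: P = -R = -1/25
Result: (-1/25)/(s + 8) - (1/5)/(s + 8)² + (1/25)/(s + 3)


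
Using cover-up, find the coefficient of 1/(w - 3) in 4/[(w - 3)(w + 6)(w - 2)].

Cover (w - 3), set w=3: 4/[(3 + 6)(3 - 2)] = 4/9


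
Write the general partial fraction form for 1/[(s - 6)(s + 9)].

Distinct linear factors: A/(s - 6) + B/(s + 9)


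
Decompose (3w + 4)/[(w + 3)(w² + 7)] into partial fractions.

At w=-3: A = (3·(-3) + 4)/((-3)² + 7) = -5/16. B = -A = 5/16, C = 3 - (-3)·A = 33/16
Result: (-5/16)/(w + 3) + ((5/16)w + 33/16)/(w² + 7)


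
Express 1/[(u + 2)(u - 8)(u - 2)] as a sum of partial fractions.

Using cover-up method: α = 1/40, β = 1/60, γ = -1/24
Result: (1/40)/(u + 2) + (1/60)/(u - 8) - (1/24)/(u - 2)


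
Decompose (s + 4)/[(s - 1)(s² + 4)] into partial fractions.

At s=1: A = (1·1 + 4)/(1² + 4) = 1. B = -A = -1, C = 1 - 1·A = 0
Result: 1/(s - 1) - (s)/(s² + 4)


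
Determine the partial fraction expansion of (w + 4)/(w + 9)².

(w + 4) = A(w + 9) + B. At w = -9: B = 1·(-9) + 4 = -5. Coeff of w: A = 1
Result: 1/(w + 9) - 5/(w + 9)²


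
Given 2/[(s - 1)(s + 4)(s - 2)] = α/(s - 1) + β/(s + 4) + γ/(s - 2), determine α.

Cover-up at s = 1: α = 2/[(1 + 4)(1 - 2)] = 2/[(5)(-1)] = -2/5


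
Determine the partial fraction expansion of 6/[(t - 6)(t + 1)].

6/(t - 6)(t + 1) = α/(t - 6) + β/(t + 1). α = 6/(6 + 1) = 6/7, β = 6/(-1 - 6) = -6/7
Result: (6/7)/(t - 6) - (6/7)/(t + 1)


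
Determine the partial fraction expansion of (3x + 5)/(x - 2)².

(3x + 5) = A(x - 2) + B. At x = 2: B = 3·2 + 5 = 11. Coeff of x: A = 3
Result: 3/(x - 2) + 11/(x - 2)²


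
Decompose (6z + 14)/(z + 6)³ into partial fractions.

(6z + 14) = P(z + 6)² + Q(z + 6) + R. At z = -6: R = 6·(-6) + 14 = -22. Coefficients: P = 0, Q = 6
Result: 6/(z + 6)² - 22/(z + 6)³


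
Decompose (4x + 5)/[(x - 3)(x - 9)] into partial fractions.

At x=3: P = (4·3 + 5)/(3 - 9) = -17/6. At x=9: Q = (4·9 + 5)/(9 - 3) = 41/6
Result: (-17/6)/(x - 3) + (41/6)/(x - 9)


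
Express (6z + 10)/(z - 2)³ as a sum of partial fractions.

(6z + 10) = α(z - 2)² + β(z - 2) + γ. At z = 2: γ = 6·2 + 10 = 22. Coefficients: α = 0, β = 6
Result: 6/(z - 2)² + 22/(z - 2)³


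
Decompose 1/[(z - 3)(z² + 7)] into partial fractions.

Cover-up at z = 3: P = 1/(3² + 7) = 1/16. Then Q = -P = -1/16, R = -P·(0 + 3) = -3/16
Result: (1/16)/(z - 3) - ((1/16)z + 3/16)/(z² + 7)


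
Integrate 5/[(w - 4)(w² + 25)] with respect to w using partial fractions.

Cover-up at w=4: α = 5/(4²+25) = 5/41. Coeff matching: β = -5/41, γ = -20/41. Decomposition: (5/41)/(w - 4) - ((5/41)w + 20/41)/(w² + 25). Integrate: linear → ln, quadratic → (1/2)ln + arctan: (5/41) ln|(w - 4)| - (5/82) ln(w² + 25) - (4/41) arctan(w/5) + C


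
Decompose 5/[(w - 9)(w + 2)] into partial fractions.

5/(w - 9)(w + 2) = P/(w - 9) + Q/(w + 2). P = 5/(9 + 2) = 5/11, Q = 5/(-2 - 9) = -5/11
Result: (5/11)/(w - 9) - (5/11)/(w + 2)


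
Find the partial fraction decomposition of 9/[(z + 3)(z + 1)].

9/(z + 3)(z + 1) = P/(z + 3) + Q/(z + 1). P = 9/(-3 + 1) = -9/2, Q = 9/(-1 + 3) = 9/2
Result: (-9/2)/(z + 3) + (9/2)/(z + 1)


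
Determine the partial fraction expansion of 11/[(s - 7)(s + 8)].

11/(s - 7)(s + 8) = α/(s - 7) + β/(s + 8). α = 11/(7 + 8) = 11/15, β = 11/(-8 - 7) = -11/15
Result: (11/15)/(s - 7) - (11/15)/(s + 8)


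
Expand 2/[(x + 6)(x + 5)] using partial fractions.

2/(x + 6)(x + 5) = A/(x + 6) + B/(x + 5). A = 2/(-6 + 5) = -2, B = 2/(-5 + 6) = 2
Result: -2/(x + 6) + 2/(x + 5)


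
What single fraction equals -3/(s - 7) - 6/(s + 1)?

Common denominator (s - 7)(s + 1). Numerator: -3(s + 1) - 6(s - 7) = (-3s - 3) - (6s - 42) = -9s + 39
Result: (-9s + 39)/[(s - 7)(s + 1)]


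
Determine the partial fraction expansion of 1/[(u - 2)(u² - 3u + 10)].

Cover-up at u = 2: A = 1/(2² - 3·2 + 10) = 1/8. Then B = -A = -1/8, C = -A·(-3 + 2) = 1/8
Result: (1/8)/(u - 2) - ((1/8)u - 1/8)/(u² - 3u + 10)


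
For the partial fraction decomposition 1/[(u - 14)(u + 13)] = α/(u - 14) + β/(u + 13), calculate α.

Cover-up at u = 14: α = 1/(14 + 13) = 1/27


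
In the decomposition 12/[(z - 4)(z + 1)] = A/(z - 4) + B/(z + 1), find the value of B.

Cover-up at z = -1: B = 12/(-1 - 4) = -12/5


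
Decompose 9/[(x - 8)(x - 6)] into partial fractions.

9/(x - 8)(x - 6) = α/(x - 8) + β/(x - 6). α = 9/(8 - 6) = 9/2, β = 9/(6 - 8) = -9/2
Result: (9/2)/(x - 8) - (9/2)/(x - 6)


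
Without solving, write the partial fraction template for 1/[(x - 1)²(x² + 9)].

Repeated linear + quadratic: α/(x - 1) + β/(x - 1)² + (γx + δ)/(x² + 9)


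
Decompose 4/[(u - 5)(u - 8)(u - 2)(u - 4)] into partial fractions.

Using Heaviside cover-up: (-4/9)/(u - 5) + (1/18)/(u - 8) - (1/9)/(u - 2) + (1/2)/(u - 4)


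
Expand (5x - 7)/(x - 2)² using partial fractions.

(5x - 7) = P(x - 2) + Q. At x = 2: Q = 5·2 - 7 = 3. Coeff of x: P = 5
Result: 5/(x - 2) + 3/(x - 2)²


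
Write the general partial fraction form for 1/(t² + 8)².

Repeated quadratic factor: (Pt + Q)/(t² + 8) + (Rt + S)/(t² + 8)²


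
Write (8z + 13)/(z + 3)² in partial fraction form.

(8z + 13) = A(z + 3) + B. At z = -3: B = 8·(-3) + 13 = -11. Coeff of z: A = 8
Result: 8/(z + 3) - 11/(z + 3)²


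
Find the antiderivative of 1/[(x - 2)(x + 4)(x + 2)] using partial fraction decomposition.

Cover-up: A = 1/24, B = 1/12, C = -1/8. Decomposition: (1/24)/(x - 2) + (1/12)/(x + 4) - (1/8)/(x + 2). Integrate each term: (1/24) ln|(x - 2)| + (1/12) ln|(x + 4)| - (1/8) ln|(x + 2)| + C


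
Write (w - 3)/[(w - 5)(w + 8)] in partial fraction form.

At w=5: α = (1·5 - 3)/(5 + 8) = 2/13. At w=-8: β = (1·(-8) - 3)/(-8 - 5) = 11/13
Result: (2/13)/(w - 5) + (11/13)/(w + 8)


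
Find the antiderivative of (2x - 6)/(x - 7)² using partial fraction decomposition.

Decompose: A = 2, B = 2·7 - 6 = 8, so (2x - 6)/(x - 7)² = 2/(x - 7) + 8/(x - 7)². Integrate: ∫ A/(x - 7) dx = 2 ln|(x - 7)|; ∫ B/(x - 7)² dx = -8/(x - 7). Sum: 2 ln|(x - 7)| - 8/(x - 7) + C


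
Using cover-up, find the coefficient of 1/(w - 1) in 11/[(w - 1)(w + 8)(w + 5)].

Cover (w - 1), set w=1: 11/[(1 + 8)(1 + 5)] = 11/54


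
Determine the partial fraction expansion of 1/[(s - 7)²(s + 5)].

Cover-up at s=-5: C = 1/(-5 - 7)² = 1/144. Cover-up at s=7: B = 1/(7 + 5) = 1/12. Comparing s² coeff: A = -C = -1/144
Result: (-1/144)/(s - 7) + (1/12)/(s - 7)² + (1/144)/(s + 5)


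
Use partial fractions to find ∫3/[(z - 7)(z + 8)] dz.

Decompose: 3/[(z - 7)(z + 8)] = (1/5)/(z - 7) - (1/5)/(z + 8). Integrate each term: (1/5) ln|(z - 7)| - (1/5) ln|(z + 8)| + C


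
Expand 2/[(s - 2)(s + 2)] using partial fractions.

2/(s - 2)(s + 2) = A/(s - 2) + B/(s + 2). A = 2/(2 + 2) = 1/2, B = 2/(-2 - 2) = -1/2
Result: (1/2)/(s - 2) - (1/2)/(s + 2)


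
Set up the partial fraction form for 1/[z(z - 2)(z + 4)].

Three distinct linear factors: A/z + B/(z - 2) + C/(z + 4)


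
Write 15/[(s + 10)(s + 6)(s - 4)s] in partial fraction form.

Using Heaviside cover-up: (-3/112)/(s + 10) + (1/16)/(s + 6) + (3/112)/(s - 4) - (1/16)/s


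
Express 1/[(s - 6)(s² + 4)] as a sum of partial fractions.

Cover-up at s = 6: P = 1/(6² + 4) = 1/40. Then Q = -P = -1/40, R = -P·(0 + 6) = -3/20
Result: (1/40)/(s - 6) - ((1/40)s + 3/20)/(s² + 4)


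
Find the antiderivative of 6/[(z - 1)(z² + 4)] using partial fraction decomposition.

Cover-up at z=1: A = 6/(1²+4) = 6/5. Coeff matching: B = -6/5, C = -6/5. Decomposition: (6/5)/(z - 1) - ((6/5)z + 6/5)/(z² + 4). Integrate: linear → ln, quadratic → (1/2)ln + arctan: (6/5) ln|(z - 1)| - (3/5) ln(z² + 4) - (3/5) arctan(z/2) + C


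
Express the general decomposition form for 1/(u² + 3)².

Repeated quadratic factor: (Au + B)/(u² + 3) + (Cu + D)/(u² + 3)²


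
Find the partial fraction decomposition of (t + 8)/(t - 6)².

(t + 8) = α(t - 6) + β. At t = 6: β = 1·6 + 8 = 14. Coeff of t: α = 1
Result: 1/(t - 6) + 14/(t - 6)²


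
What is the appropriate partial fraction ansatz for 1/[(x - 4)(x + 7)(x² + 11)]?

Two linear + quadratic: α/(x - 4) + β/(x + 7) + (γx + δ)/(x² + 11)


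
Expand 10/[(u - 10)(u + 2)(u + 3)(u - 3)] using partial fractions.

Using Heaviside cover-up: (5/546)/(u - 10) + (1/6)/(u + 2) - (5/39)/(u + 3) - (1/21)/(u - 3)


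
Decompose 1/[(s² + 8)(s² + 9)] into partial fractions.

Coefficient matching gives α = γ = 0, β = 1/(9-8) = 1, δ = -β = -1
Result: 1/(s² + 8) - 1/(s² + 9)


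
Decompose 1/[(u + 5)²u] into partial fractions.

Cover-up at u=0: γ = 1/(0 + 5)² = 1/25. Cover-up at u=-5: β = 1/(-5 - 0) = -1/5. Comparing u² coeff: α = -γ = -1/25
Result: (-1/25)/(u + 5) - (1/5)/(u + 5)² + (1/25)/u


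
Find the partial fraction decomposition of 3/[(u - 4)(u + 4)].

3/(u - 4)(u + 4) = P/(u - 4) + Q/(u + 4). P = 3/(4 + 4) = 3/8, Q = 3/(-4 - 4) = -3/8
Result: (3/8)/(u - 4) - (3/8)/(u + 4)


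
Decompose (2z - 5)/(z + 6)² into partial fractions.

(2z - 5) = P(z + 6) + Q. At z = -6: Q = 2·(-6) - 5 = -17. Coeff of z: P = 2
Result: 2/(z + 6) - 17/(z + 6)²


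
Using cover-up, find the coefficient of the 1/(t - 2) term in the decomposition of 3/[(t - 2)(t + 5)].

Cover (t - 2), set t=2: 3/((t + 5) at t=2) = 3/(7) = 3/7


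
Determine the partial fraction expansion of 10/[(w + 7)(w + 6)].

10/(w + 7)(w + 6) = α/(w + 7) + β/(w + 6). α = 10/(-7 + 6) = -10, β = 10/(-6 + 7) = 10
Result: -10/(w + 7) + 10/(w + 6)


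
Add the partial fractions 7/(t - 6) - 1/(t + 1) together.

Common denominator (t - 6)(t + 1). Numerator: 7(t + 1) - 1(t - 6) = (7t + 7) - (t - 6) = 6t + 13
Result: (6t + 13)/[(t - 6)(t + 1)]


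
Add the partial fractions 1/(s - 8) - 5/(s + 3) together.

Common denominator (s - 8)(s + 3). Numerator: 1(s + 3) - 5(s - 8) = (s + 3) - (5s - 40) = -4s + 43
Result: (-4s + 43)/[(s - 8)(s + 3)]


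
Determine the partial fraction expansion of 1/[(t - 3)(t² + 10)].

Cover-up at t = 3: P = 1/(3² + 10) = 1/19. Then Q = -P = -1/19, R = -P·(0 + 3) = -3/19
Result: (1/19)/(t - 3) - ((1/19)t + 3/19)/(t² + 10)


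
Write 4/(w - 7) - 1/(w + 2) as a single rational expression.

Common denominator (w - 7)(w + 2). Numerator: 4(w + 2) - 1(w - 7) = (4w + 8) - (w - 7) = 3w + 15
Result: (3w + 15)/[(w - 7)(w + 2)]


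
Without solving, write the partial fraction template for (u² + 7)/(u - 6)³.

Repeated linear factor (power 3): P/(u - 6) + Q/(u - 6)² + R/(u - 6)³


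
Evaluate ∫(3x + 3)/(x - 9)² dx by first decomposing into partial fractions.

Decompose: A = 3, B = 3·9 + 3 = 30, so (3x + 3)/(x - 9)² = 3/(x - 9) + 30/(x - 9)². Integrate: ∫ A/(x - 9) dx = 3 ln|(x - 9)|; ∫ B/(x - 9)² dx = -30/(x - 9). Sum: 3 ln|(x - 9)| - 30/(x - 9) + C


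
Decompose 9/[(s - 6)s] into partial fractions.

9/(s - 6)s = A/(s - 6) + B/s. A = 9/(6 - 0) = 3/2, B = 9/(0 - 6) = -3/2
Result: (3/2)/(s - 6) - (3/2)/s


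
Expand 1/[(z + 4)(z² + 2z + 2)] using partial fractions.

Cover-up at z = -4: α = 1/((-4)² + 2·(-4) + 2) = 1/10. Then β = -α = -1/10, γ = -α·(2 - 4) = 1/5
Result: (1/10)/(z + 4) - ((1/10)z - 1/5)/(z² + 2z + 2)


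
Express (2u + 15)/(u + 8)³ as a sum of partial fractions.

(2u + 15) = P(u + 8)² + Q(u + 8) + R. At u = -8: R = 2·(-8) + 15 = -1. Coefficients: P = 0, Q = 2
Result: 2/(u + 8)² - 1/(u + 8)³


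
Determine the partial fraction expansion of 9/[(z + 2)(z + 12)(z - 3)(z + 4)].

Using Heaviside cover-up: (-9/100)/(z + 2) - (3/400)/(z + 12) + (3/175)/(z - 3) + (9/112)/(z + 4)


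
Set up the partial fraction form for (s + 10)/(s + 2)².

Repeated linear factor: α/(s + 2) + β/(s + 2)²


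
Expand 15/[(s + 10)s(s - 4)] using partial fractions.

Using cover-up method: α = 3/28, β = -3/8, γ = 15/56
Result: (3/28)/(s + 10) - (3/8)/s + (15/56)/(s - 4)


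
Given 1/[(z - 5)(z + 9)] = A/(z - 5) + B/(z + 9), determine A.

Cover-up at z = 5: A = 1/(5 + 9) = 1/14


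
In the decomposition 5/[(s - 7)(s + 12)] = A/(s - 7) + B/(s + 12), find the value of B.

Cover-up at s = -12: B = 5/(-12 - 7) = -5/19


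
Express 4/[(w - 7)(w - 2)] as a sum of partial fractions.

4/(w - 7)(w - 2) = α/(w - 7) + β/(w - 2). α = 4/(7 - 2) = 4/5, β = 4/(2 - 7) = -4/5
Result: (4/5)/(w - 7) - (4/5)/(w - 2)


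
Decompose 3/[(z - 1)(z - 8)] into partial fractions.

3/(z - 1)(z - 8) = α/(z - 1) + β/(z - 8). α = 3/(1 - 8) = -3/7, β = 3/(8 - 1) = 3/7
Result: (-3/7)/(z - 1) + (3/7)/(z - 8)


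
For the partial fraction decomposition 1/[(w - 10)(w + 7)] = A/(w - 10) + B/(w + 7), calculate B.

Cover-up at w = -7: B = 1/(-7 - 10) = -1/17


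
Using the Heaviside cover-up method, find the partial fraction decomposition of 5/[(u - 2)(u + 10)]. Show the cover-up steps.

Cover (u - 2): set u=2, get α = 5/(2 + 10) = 5/12. Cover (u + 10): set u=-10, get β = 5/(-10 - 2) = -5/12.
Result: (5/12)/(u - 2) - (5/12)/(u + 10)


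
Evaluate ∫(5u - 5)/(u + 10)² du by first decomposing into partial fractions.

Decompose: P = 5, Q = 5·(-10) - 5 = -55, so (5u - 5)/(u + 10)² = 5/(u + 10) - 55/(u + 10)². Integrate: ∫ P/(u + 10) du = 5 ln|(u + 10)|; ∫ Q/(u + 10)² du = 55/(u + 10). Sum: 5 ln|(u + 10)| + 55/(u + 10) + C


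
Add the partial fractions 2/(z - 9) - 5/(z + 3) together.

Common denominator (z - 9)(z + 3). Numerator: 2(z + 3) - 5(z - 9) = (2z + 6) - (5z - 45) = -3z + 51
Result: (-3z + 51)/[(z - 9)(z + 3)]


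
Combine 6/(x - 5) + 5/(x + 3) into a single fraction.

Common denominator (x - 5)(x + 3). Numerator: 6(x + 3) + 5(x - 5) = (6x + 18) + (5x - 25) = 11x - 7
Result: (11x - 7)/[(x - 5)(x + 3)]


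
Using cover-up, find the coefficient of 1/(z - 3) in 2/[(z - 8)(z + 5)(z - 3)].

Cover (z - 3), set z=3: 2/[(3 - 8)(3 + 5)] = -1/20


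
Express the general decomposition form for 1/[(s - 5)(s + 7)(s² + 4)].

Two linear + quadratic: α/(s - 5) + β/(s + 7) + (γs + δ)/(s² + 4)


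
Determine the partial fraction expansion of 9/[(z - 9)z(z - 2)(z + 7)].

Using Heaviside cover-up: (1/112)/(z - 9) + (1/14)/z - (1/14)/(z - 2) - (1/112)/(z + 7)


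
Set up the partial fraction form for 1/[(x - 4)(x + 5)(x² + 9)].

Two linear + quadratic: P/(x - 4) + Q/(x + 5) + (Rx + S)/(x² + 9)


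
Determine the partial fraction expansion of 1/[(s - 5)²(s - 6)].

Cover-up at s=6: γ = 1/(6 - 5)² = 1. Cover-up at s=5: β = 1/(5 - 6) = -1. Comparing s² coeff: α = -γ = -1
Result: -1/(s - 5) - 1/(s - 5)² + 1/(s - 6)


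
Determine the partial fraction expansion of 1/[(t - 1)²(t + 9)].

Cover-up at t=-9: R = 1/(-9 - 1)² = 1/100. Cover-up at t=1: Q = 1/(1 + 9) = 1/10. Comparing t² coeff: P = -R = -1/100
Result: (-1/100)/(t - 1) + (1/10)/(t - 1)² + (1/100)/(t + 9)


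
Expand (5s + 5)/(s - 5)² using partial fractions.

(5s + 5) = P(s - 5) + Q. At s = 5: Q = 5·5 + 5 = 30. Coeff of s: P = 5
Result: 5/(s - 5) + 30/(s - 5)²


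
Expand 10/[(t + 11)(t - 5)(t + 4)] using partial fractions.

Using cover-up method: A = 5/56, B = 5/72, C = -10/63
Result: (5/56)/(t + 11) + (5/72)/(t - 5) - (10/63)/(t + 4)


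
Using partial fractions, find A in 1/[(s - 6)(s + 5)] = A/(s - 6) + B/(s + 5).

Cover-up at s = 6: A = 1/(6 + 5) = 1/11


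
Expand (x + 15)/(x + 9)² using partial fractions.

(x + 15) = α(x + 9) + β. At x = -9: β = 1·(-9) + 15 = 6. Coeff of x: α = 1
Result: 1/(x + 9) + 6/(x + 9)²


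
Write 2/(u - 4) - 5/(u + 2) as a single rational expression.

Common denominator (u - 4)(u + 2). Numerator: 2(u + 2) - 5(u - 4) = (2u + 4) - (5u - 20) = -3u + 24
Result: (-3u + 24)/[(u - 4)(u + 2)]


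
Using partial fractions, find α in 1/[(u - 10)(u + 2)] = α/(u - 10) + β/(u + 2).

Cover-up at u = 10: α = 1/(10 + 2) = 1/12


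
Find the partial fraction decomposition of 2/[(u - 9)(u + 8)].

2/(u - 9)(u + 8) = α/(u - 9) + β/(u + 8). α = 2/(9 + 8) = 2/17, β = 2/(-8 - 9) = -2/17
Result: (2/17)/(u - 9) - (2/17)/(u + 8)


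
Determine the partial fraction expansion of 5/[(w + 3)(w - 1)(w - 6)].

Using cover-up method: P = 5/36, Q = -1/4, R = 1/9
Result: (5/36)/(w + 3) - (1/4)/(w - 1) + (1/9)/(w - 6)


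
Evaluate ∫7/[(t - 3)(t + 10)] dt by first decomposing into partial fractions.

Decompose: 7/[(t - 3)(t + 10)] = (7/13)/(t - 3) - (7/13)/(t + 10). Integrate each term: (7/13) ln|(t - 3)| - (7/13) ln|(t + 10)| + C


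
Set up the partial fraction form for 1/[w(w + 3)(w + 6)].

Three distinct linear factors: A/w + B/(w + 3) + C/(w + 6)


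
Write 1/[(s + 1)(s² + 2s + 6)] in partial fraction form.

Cover-up at s = -1: α = 1/((-1)² + 2·(-1) + 6) = 1/5. Then β = -α = -1/5, γ = -α·(2 - 1) = -1/5
Result: (1/5)/(s + 1) - ((1/5)s + 1/5)/(s² + 2s + 6)


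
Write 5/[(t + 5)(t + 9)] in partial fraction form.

5/(t + 5)(t + 9) = A/(t + 5) + B/(t + 9). A = 5/(-5 + 9) = 5/4, B = 5/(-9 + 5) = -5/4
Result: (5/4)/(t + 5) - (5/4)/(t + 9)


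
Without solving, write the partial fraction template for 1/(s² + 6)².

Repeated quadratic factor: (αs + β)/(s² + 6) + (γs + δ)/(s² + 6)²


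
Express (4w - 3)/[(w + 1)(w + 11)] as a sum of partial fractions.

At w=-1: P = (4·(-1) - 3)/(-1 + 11) = -7/10. At w=-11: Q = (4·(-11) - 3)/(-11 + 1) = 47/10
Result: (-7/10)/(w + 1) + (47/10)/(w + 11)


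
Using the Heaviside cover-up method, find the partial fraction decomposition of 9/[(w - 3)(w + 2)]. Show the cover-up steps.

Cover (w - 3): set w=3, get α = 9/(3 + 2) = 9/5. Cover (w + 2): set w=-2, get β = 9/(-2 - 3) = -9/5.
Result: (9/5)/(w - 3) - (9/5)/(w + 2)


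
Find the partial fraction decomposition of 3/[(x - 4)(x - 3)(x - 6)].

Using cover-up method: α = -3/2, β = 1, γ = 1/2
Result: (-3/2)/(x - 4) + 1/(x - 3) + (1/2)/(x - 6)


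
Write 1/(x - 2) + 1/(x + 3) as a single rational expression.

Common denominator (x - 2)(x + 3). Numerator: 1(x + 3) + 1(x - 2) = (x + 3) + (x - 2) = 2x + 1
Result: (2x + 1)/[(x - 2)(x + 3)]


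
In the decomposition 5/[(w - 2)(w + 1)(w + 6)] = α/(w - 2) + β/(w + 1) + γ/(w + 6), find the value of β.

Cover-up at w = -1: β = 5/[(-1 - 2)(-1 + 6)] = 5/[(-3)(5)] = -5/15 = -1/3


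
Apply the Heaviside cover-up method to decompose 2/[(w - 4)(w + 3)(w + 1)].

Cover (w - 4), w=4: A = 2/[(4 + 3)(4 + 1)] = 2/35. Cover (w + 3), w=-3: B = 2/[(-3 - 4)(-3 + 1)] = 1/7. Cover (w + 1), w=-1: C = 2/[(-1 - 4)(-1 + 3)] = -1/5.
Result: (2/35)/(w - 4) + (1/7)/(w + 3) - (1/5)/(w + 1)


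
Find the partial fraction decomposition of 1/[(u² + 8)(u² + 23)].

Coefficient matching gives P = R = 0, Q = 1/(23-8) = 1/15, S = -Q = -1/15
Result: (1/15)/(u² + 8) - (1/15)/(u² + 23)


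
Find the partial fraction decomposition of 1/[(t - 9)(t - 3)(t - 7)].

Using cover-up method: A = 1/12, B = 1/24, C = -1/8
Result: (1/12)/(t - 9) + (1/24)/(t - 3) - (1/8)/(t - 7)


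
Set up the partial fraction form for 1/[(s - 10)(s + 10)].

Distinct linear factors: A/(s - 10) + B/(s + 10)


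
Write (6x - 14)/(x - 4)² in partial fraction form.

(6x - 14) = P(x - 4) + Q. At x = 4: Q = 6·4 - 14 = 10. Coeff of x: P = 6
Result: 6/(x - 4) + 10/(x - 4)²


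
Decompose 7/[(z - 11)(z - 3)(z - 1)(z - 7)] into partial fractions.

Using Heaviside cover-up: (7/320)/(z - 11) + (7/64)/(z - 3) - (7/120)/(z - 1) - (7/96)/(z - 7)


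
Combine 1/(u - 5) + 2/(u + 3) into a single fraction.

Common denominator (u - 5)(u + 3). Numerator: 1(u + 3) + 2(u - 5) = (u + 3) + (2u - 10) = 3u - 7
Result: (3u - 7)/[(u - 5)(u + 3)]


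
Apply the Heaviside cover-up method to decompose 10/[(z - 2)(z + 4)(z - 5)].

Cover (z - 2), z=2: α = 10/[(2 + 4)(2 - 5)] = -5/9. Cover (z + 4), z=-4: β = 10/[(-4 - 2)(-4 - 5)] = 5/27. Cover (z - 5), z=5: γ = 10/[(5 - 2)(5 + 4)] = 10/27.
Result: (-5/9)/(z - 2) + (5/27)/(z + 4) + (10/27)/(z - 5)


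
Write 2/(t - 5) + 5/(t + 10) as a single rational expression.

Common denominator (t - 5)(t + 10). Numerator: 2(t + 10) + 5(t - 5) = (2t + 20) + (5t - 25) = 7t - 5
Result: (7t - 5)/[(t - 5)(t + 10)]


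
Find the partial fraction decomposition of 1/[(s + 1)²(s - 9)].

Cover-up at s=9: R = 1/(9 + 1)² = 1/100. Cover-up at s=-1: Q = 1/(-1 - 9) = -1/10. Comparing s² coeff: P = -R = -1/100
Result: (-1/100)/(s + 1) - (1/10)/(s + 1)² + (1/100)/(s - 9)


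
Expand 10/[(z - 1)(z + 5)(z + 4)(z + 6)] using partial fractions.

Using Heaviside cover-up: (1/21)/(z - 1) + (5/3)/(z + 5) - 1/(z + 4) - (5/7)/(z + 6)


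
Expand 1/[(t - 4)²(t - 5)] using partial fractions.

Cover-up at t=5: R = 1/(5 - 4)² = 1. Cover-up at t=4: Q = 1/(4 - 5) = -1. Comparing t² coeff: P = -R = -1
Result: -1/(t - 4) - 1/(t - 4)² + 1/(t - 5)


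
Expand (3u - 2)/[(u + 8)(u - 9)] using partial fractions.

At u=-8: P = (3·(-8) - 2)/(-8 - 9) = 26/17. At u=9: Q = (3·9 - 2)/(9 + 8) = 25/17
Result: (26/17)/(u + 8) + (25/17)/(u - 9)


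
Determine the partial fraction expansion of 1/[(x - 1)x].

1/(x - 1)x = α/(x - 1) + β/x. α = 1/(1 - 0) = 1, β = 1/(0 - 1) = -1
Result: 1/(x - 1) - 1/x


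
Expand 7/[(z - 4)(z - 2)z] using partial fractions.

Using cover-up method: P = 7/8, Q = -7/4, R = 7/8
Result: (7/8)/(z - 4) - (7/4)/(z - 2) + (7/8)/z


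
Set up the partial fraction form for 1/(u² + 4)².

Repeated quadratic factor: (Au + B)/(u² + 4) + (Cu + D)/(u² + 4)²


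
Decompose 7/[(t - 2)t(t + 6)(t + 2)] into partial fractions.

Using Heaviside cover-up: (7/64)/(t - 2) - (7/24)/t - (7/192)/(t + 6) + (7/32)/(t + 2)


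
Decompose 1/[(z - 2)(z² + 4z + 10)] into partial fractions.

Cover-up at z = 2: α = 1/(2² + 4·2 + 10) = 1/22. Then β = -α = -1/22, γ = -α·(4 + 2) = -3/11
Result: (1/22)/(z - 2) - ((1/22)z + 3/11)/(z² + 4z + 10)


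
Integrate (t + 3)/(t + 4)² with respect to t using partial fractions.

Decompose: α = 1, β = 1·(-4) + 3 = -1, so (t + 3)/(t + 4)² = 1/(t + 4) - 1/(t + 4)². Integrate: ∫ α/(t + 4) dt = ln|(t + 4)|; ∫ β/(t + 4)² dt = 1/(t + 4). Sum: ln|(t + 4)| + 1/(t + 4) + C


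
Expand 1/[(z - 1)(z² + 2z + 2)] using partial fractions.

Cover-up at z = 1: P = 1/(1² + 2·1 + 2) = 1/5. Then Q = -P = -1/5, R = -P·(2 + 1) = -3/5
Result: (1/5)/(z - 1) - ((1/5)z + 3/5)/(z² + 2z + 2)


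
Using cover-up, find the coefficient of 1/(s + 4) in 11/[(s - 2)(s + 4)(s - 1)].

Cover (s + 4), set s=-4: 11/[(-4 - 2)(-4 - 1)] = 11/30


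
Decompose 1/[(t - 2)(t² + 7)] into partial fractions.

Cover-up at t = 2: P = 1/(2² + 7) = 1/11. Then Q = -P = -1/11, R = -P·(0 + 2) = -2/11
Result: (1/11)/(t - 2) - ((1/11)t + 2/11)/(t² + 7)


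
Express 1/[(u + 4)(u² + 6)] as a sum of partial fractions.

Cover-up at u = -4: A = 1/((-4)² + 6) = 1/22. Then B = -A = -1/22, C = -A·(0 - 4) = 2/11
Result: (1/22)/(u + 4) - ((1/22)u - 2/11)/(u² + 6)


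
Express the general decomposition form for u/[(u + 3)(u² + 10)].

Linear + irreducible quadratic: α/(u + 3) + (βu + γ)/(u² + 10)


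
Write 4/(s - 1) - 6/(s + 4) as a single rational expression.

Common denominator (s - 1)(s + 4). Numerator: 4(s + 4) - 6(s - 1) = (4s + 16) - (6s - 6) = -2s + 22
Result: (-2s + 22)/[(s - 1)(s + 4)]


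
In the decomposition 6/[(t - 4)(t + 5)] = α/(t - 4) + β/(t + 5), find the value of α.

Cover-up at t = 4: α = 6/(4 + 5) = 6/9 = 2/3


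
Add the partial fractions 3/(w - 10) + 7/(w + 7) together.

Common denominator (w - 10)(w + 7). Numerator: 3(w + 7) + 7(w - 10) = (3w + 21) + (7w - 70) = 10w - 49
Result: (10w - 49)/[(w - 10)(w + 7)]


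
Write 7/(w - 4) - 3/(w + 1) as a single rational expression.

Common denominator (w - 4)(w + 1). Numerator: 7(w + 1) - 3(w - 4) = (7w + 7) - (3w - 12) = 4w + 19
Result: (4w + 19)/[(w - 4)(w + 1)]


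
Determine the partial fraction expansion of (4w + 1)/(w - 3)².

(4w + 1) = α(w - 3) + β. At w = 3: β = 4·3 + 1 = 13. Coeff of w: α = 4
Result: 4/(w - 3) + 13/(w - 3)²


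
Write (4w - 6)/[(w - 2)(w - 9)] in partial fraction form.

At w=2: P = (4·2 - 6)/(2 - 9) = -2/7. At w=9: Q = (4·9 - 6)/(9 - 2) = 30/7
Result: (-2/7)/(w - 2) + (30/7)/(w - 9)


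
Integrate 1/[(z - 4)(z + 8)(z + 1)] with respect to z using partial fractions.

Cover-up: P = 1/60, Q = 1/84, R = -1/35. Decomposition: (1/60)/(z - 4) + (1/84)/(z + 8) - (1/35)/(z + 1). Integrate each term: (1/60) ln|(z - 4)| + (1/84) ln|(z + 8)| - (1/35) ln|(z + 1)| + C


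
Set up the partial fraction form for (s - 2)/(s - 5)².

Repeated linear factor: A/(s - 5) + B/(s - 5)²


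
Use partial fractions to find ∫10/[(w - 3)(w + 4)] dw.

Decompose: 10/[(w - 3)(w + 4)] = (10/7)/(w - 3) - (10/7)/(w + 4). Integrate each term: (10/7) ln|(w - 3)| - (10/7) ln|(w + 4)| + C


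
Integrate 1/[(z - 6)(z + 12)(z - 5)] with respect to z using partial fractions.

Cover-up: α = 1/18, β = 1/306, γ = -1/17. Decomposition: (1/18)/(z - 6) + (1/306)/(z + 12) - (1/17)/(z - 5). Integrate each term: (1/18) ln|(z - 6)| + (1/306) ln|(z + 12)| - (1/17) ln|(z - 5)| + C


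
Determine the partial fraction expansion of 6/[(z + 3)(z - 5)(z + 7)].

Using cover-up method: A = -3/16, B = 1/16, C = 1/8
Result: (-3/16)/(z + 3) + (1/16)/(z - 5) + (1/8)/(z + 7)


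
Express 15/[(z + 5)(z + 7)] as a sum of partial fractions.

15/(z + 5)(z + 7) = α/(z + 5) + β/(z + 7). α = 15/(-5 + 7) = 15/2, β = 15/(-7 + 5) = -15/2
Result: (15/2)/(z + 5) - (15/2)/(z + 7)


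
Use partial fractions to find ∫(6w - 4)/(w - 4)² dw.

Decompose: P = 6, Q = 6·4 - 4 = 20, so (6w - 4)/(w - 4)² = 6/(w - 4) + 20/(w - 4)². Integrate: ∫ P/(w - 4) dw = 6 ln|(w - 4)|; ∫ Q/(w - 4)² dw = -20/(w - 4). Sum: 6 ln|(w - 4)| - 20/(w - 4) + C


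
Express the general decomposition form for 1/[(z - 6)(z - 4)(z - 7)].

Three distinct linear factors: P/(z - 6) + Q/(z - 4) + R/(z - 7)


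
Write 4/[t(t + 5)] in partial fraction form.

4/t(t + 5) = A/t + B/(t + 5). A = 4/(0 + 5) = 4/5, B = 4/(-5 - 0) = -4/5
Result: (4/5)/t - (4/5)/(t + 5)


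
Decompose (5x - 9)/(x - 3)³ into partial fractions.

(5x - 9) = α(x - 3)² + β(x - 3) + γ. At x = 3: γ = 5·3 - 9 = 6. Coefficients: α = 0, β = 5
Result: 5/(x - 3)² + 6/(x - 3)³


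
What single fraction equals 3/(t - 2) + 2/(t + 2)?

Common denominator (t - 2)(t + 2). Numerator: 3(t + 2) + 2(t - 2) = (3t + 6) + (2t - 4) = 5t + 2
Result: (5t + 2)/[(t - 2)(t + 2)]


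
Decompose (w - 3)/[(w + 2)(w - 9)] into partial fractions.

At w=-2: A = (1·(-2) - 3)/(-2 - 9) = 5/11. At w=9: B = (1·9 - 3)/(9 + 2) = 6/11
Result: (5/11)/(w + 2) + (6/11)/(w - 9)


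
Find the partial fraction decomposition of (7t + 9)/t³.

(7t + 9) = Pt² + Qt + R. At t = 0: R = 7·0 + 9 = 9. Coefficients: P = 0, Q = 7
Result: 7/t² + 9/t³


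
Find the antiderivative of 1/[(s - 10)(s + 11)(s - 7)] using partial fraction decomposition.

Cover-up: α = 1/63, β = 1/378, γ = -1/54. Decomposition: (1/63)/(s - 10) + (1/378)/(s + 11) - (1/54)/(s - 7). Integrate each term: (1/63) ln|(s - 10)| + (1/378) ln|(s + 11)| - (1/54) ln|(s - 7)| + C


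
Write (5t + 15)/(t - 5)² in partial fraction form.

(5t + 15) = α(t - 5) + β. At t = 5: β = 5·5 + 15 = 40. Coeff of t: α = 5
Result: 5/(t - 5) + 40/(t - 5)²


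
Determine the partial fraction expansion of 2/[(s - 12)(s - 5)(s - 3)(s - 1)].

Using Heaviside cover-up: (2/693)/(s - 12) - (1/28)/(s - 5) + (1/18)/(s - 3) - (1/44)/(s - 1)


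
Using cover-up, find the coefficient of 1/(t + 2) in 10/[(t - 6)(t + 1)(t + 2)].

Cover (t + 2), set t=-2: 10/[(-2 - 6)(-2 + 1)] = 5/4


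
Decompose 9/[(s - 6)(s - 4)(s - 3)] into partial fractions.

Using cover-up method: α = 3/2, β = -9/2, γ = 3
Result: (3/2)/(s - 6) - (9/2)/(s - 4) + 3/(s - 3)


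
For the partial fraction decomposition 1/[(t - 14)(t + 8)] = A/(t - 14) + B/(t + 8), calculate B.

Cover-up at t = -8: B = 1/(-8 - 14) = -1/22


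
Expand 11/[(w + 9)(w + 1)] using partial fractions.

11/(w + 9)(w + 1) = α/(w + 9) + β/(w + 1). α = 11/(-9 + 1) = -11/8, β = 11/(-1 + 9) = 11/8
Result: (-11/8)/(w + 9) + (11/8)/(w + 1)


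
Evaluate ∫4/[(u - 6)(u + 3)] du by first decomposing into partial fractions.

Decompose: 4/[(u - 6)(u + 3)] = (4/9)/(u - 6) - (4/9)/(u + 3). Integrate each term: (4/9) ln|(u - 6)| - (4/9) ln|(u + 3)| + C


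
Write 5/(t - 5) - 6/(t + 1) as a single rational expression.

Common denominator (t - 5)(t + 1). Numerator: 5(t + 1) - 6(t - 5) = (5t + 5) - (6t - 30) = -t + 35
Result: (-t + 35)/[(t - 5)(t + 1)]


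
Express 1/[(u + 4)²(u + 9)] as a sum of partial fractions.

Cover-up at u=-9: R = 1/(-9 + 4)² = 1/25. Cover-up at u=-4: Q = 1/(-4 + 9) = 1/5. Comparing u² coeff: P = -R = -1/25
Result: (-1/25)/(u + 4) + (1/5)/(u + 4)² + (1/25)/(u + 9)


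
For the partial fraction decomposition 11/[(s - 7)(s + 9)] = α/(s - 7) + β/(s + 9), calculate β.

Cover-up at s = -9: β = 11/(-9 - 7) = -11/16
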